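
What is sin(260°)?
sin(260°) = -0.9848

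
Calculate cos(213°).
cos(213°) = -0.8387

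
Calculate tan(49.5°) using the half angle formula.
tan(49.5°) = sin 99° / (1 + cos 99°) = 1.171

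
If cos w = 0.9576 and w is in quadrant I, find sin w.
sin w = 0.2881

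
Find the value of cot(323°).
cot(323°) = -1.327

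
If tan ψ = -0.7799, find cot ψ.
cot ψ = 1/tan ψ = -1.282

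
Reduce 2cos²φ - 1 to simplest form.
2cos²φ - 1 = cos(2φ) (using Double angle)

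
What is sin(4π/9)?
sin(4π/9) = 0.9848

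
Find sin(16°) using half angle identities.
sin(16°) = √((1 - cos 32°)/2) = 0.2756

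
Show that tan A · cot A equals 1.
LHS = (sin A/cos A) · (cos A/sin A) = 1 = RHS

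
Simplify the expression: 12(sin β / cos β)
12(sin β / cos β) = 12(tan β) (using Quotient identity)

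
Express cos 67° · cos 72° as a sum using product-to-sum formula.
cos 67° cos 72° = (1/2)[cos(67°-72°) + cos(67°+72°)]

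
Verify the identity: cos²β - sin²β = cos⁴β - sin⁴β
RHS = (cos²β - sin²β)(cos²β + sin²β) = (cos²β - sin²β) · 1 = cos²β - sin²β = LHS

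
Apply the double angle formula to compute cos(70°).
cos(70°) = cos²35° - sin²35° = 0.342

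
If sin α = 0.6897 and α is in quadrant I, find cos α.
cos α = 0.7241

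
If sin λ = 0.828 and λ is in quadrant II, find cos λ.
cos λ = -0.5607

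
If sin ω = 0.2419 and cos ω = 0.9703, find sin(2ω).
sin(2ω) = 2 sin ω cos ω = 0.4694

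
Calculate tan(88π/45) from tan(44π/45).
tan(88π/45) = 2 tan 44π/45 / (1 - tan²44π/45) = -0.1405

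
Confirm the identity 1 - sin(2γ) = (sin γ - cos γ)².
RHS = sin²γ - 2 sin γ cos γ + cos²γ = (sin²γ + cos²γ) - 2 sin γ cos γ = 1 - sin(2γ) = LHS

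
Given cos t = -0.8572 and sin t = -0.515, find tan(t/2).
tan(t/2) = sin t / (1 + cos t) = -3.606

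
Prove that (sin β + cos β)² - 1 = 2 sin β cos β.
LHS = sin²β + 2 sin β cos β + cos²β - 1 = (sin²β + cos²β) + 2 sin β cos β - 1 = 1 + 2 sin β cos β - 1 = 2 sin β cos β = RHS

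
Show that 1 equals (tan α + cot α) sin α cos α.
RHS = (sin α/cos α + cos α/sin α) sin α cos α = ((sin²α + cos²α)/(sin α cos α)) · sin α cos α = sin²α + cos²α = 1 = LHS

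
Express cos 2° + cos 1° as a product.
cos 2° + cos 1° = 2 cos(1.5°) cos(0.5°)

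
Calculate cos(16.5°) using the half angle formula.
cos(16.5°) = √((1 + cos 33°)/2) = 0.9588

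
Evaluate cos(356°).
cos(356°) = 0.9976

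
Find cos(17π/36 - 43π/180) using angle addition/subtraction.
cos(17π/36 - 43π/180) = cos 17π/36 cos 43π/180 + sin 17π/36 sin 43π/180 = 0.7431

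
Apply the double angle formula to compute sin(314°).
sin(314°) = 2 sin 157° cos 157° = -0.7193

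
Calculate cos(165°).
cos(165°) = -(√6+√2)/4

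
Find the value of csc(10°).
csc(10°) = 5.759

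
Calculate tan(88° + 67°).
tan(88° + 67°) = (tan 88° + tan 67°)/(1 - tan 88° tan 67°) = -0.4663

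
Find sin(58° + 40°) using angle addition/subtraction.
sin(58° + 40°) = sin 58° cos 40° + cos 58° sin 40° = 0.9903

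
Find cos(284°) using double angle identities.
cos(284°) = cos²142° - sin²142° = 0.2419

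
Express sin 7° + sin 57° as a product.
sin 7° + sin 57° = 2 sin(32°) cos(-25°)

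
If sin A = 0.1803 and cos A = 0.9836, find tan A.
tan A = sin A / cos A = 0.1833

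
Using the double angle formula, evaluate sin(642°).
sin(642°) = 2 sin 321° cos 321° = -0.9781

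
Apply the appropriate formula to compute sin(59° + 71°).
sin(59° + 71°) = sin 59° cos 71° + cos 59° sin 71° = 0.766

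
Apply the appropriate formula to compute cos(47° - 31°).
cos(47° - 31°) = cos 47° cos 31° + sin 47° sin 31° = 0.9613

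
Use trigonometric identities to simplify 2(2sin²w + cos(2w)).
2(2sin²w + cos(2w)) = 2 (using Double angle)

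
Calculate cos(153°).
cos(153°) = -0.891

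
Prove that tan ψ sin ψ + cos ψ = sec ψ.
LHS = sin²ψ/cos ψ + cos ψ = (sin²ψ + cos²ψ)/cos ψ = 1/cos ψ = sec ψ = RHS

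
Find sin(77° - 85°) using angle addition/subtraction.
sin(77° - 85°) = sin 77° cos 85° - cos 77° sin 85° = -0.1392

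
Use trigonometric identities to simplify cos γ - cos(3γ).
cos γ - cos(3γ) = 2 sin(2γ) sin γ (using Sum-to-product)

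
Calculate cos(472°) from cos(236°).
cos(472°) = cos²236° - sin²236° = -0.3746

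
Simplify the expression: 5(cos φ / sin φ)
5(cos φ / sin φ) = 5(cot φ) (using Quotient identity)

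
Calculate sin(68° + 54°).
sin(68° + 54°) = sin 68° cos 54° + cos 68° sin 54° = 0.848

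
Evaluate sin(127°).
sin(127°) = 0.7986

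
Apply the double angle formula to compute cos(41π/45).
cos(41π/45) = cos²41π/90 - sin²41π/90 = -0.9613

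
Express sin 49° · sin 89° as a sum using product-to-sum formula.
sin 49° sin 89° = (1/2)[cos(49°-89°) - cos(49°+89°)]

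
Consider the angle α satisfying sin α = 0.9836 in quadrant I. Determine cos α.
cos α = √(1 - sin²α) = 0.1804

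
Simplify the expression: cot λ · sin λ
cot λ · sin λ = cos λ (using Quotient identity)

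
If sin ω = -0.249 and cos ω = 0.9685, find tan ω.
tan ω = sin ω / cos ω = -0.2571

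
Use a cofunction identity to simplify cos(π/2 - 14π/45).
cos(π/2 - 14π/45) = sin(14π/45)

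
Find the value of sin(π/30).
sin(π/30) = 0.1045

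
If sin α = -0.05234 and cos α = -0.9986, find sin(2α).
sin(2α) = 2 sin α cos α = 0.1045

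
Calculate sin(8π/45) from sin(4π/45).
sin(8π/45) = 2 sin 4π/45 cos 4π/45 = 0.5299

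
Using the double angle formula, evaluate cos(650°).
cos(650°) = cos²325° - sin²325° = 0.342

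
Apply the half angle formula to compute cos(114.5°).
cos(114.5°) = -√((1 + cos 229°)/2) = -0.4147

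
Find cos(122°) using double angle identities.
cos(122°) = cos²61° - sin²61° = -0.5299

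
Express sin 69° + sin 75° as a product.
sin 69° + sin 75° = 2 sin(72°) cos(-3°)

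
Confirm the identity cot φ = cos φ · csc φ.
RHS = cos φ · (1/sin φ) = cos φ/sin φ = cot φ = LHS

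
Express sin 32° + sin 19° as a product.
sin 32° + sin 19° = 2 sin(25.5°) cos(6.5°)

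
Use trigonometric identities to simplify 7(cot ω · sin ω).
7(cot ω · sin ω) = 7(cos ω) (using Quotient identity)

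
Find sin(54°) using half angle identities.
sin(54°) = √((1 - cos 108°)/2) = 0.809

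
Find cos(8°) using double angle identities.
cos(8°) = 1 - 2sin²4° = 0.9903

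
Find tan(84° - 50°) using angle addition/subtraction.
tan(84° - 50°) = (tan 84° - tan 50°)/(1 + tan 84° tan 50°) = 0.6745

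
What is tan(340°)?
tan(340°) = -0.364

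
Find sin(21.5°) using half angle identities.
sin(21.5°) = √((1 - cos 43°)/2) = 0.3665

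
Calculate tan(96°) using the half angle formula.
tan(96°) = sin 192° / (1 + cos 192°) = -9.514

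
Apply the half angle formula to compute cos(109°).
cos(109°) = -√((1 + cos 218°)/2) = -0.3256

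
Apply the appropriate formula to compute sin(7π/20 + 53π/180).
sin(7π/20 + 53π/180) = sin 7π/20 cos 53π/180 + cos 7π/20 sin 53π/180 = 0.8988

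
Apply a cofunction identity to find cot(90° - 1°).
cot(90° - 1°) = tan(1°) = 0.01746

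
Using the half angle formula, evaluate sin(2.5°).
sin(2.5°) = √((1 - cos 5°)/2) = 0.04362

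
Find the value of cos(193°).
cos(193°) = -0.9744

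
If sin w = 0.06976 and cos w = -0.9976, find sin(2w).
sin(2w) = 2 sin w cos w = -0.1392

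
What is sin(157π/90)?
sin(157π/90) = -0.7193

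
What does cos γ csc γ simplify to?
cos γ csc γ = cot γ (using Reciprocal + quotient)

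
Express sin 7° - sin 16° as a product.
sin 7° - sin 16° = 2 cos(11.5°) sin(-4.5°)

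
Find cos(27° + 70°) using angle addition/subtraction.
cos(27° + 70°) = cos 27° cos 70° - sin 27° sin 70° = -0.1219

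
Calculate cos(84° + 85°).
cos(84° + 85°) = cos 84° cos 85° - sin 84° sin 85° = -0.9816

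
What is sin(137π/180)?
sin(137π/180) = 0.682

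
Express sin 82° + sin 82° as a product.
sin 82° + sin 82° = 2 sin(82°) cos(0°)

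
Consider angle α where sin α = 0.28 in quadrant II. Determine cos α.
cos α = ±√(1 - sin²α) = -0.96 (negative in QII)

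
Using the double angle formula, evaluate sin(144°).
sin(144°) = 2 sin 72° cos 72° = 0.5878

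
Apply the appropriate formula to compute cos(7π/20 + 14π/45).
cos(7π/20 + 14π/45) = cos 7π/20 cos 14π/45 - sin 7π/20 sin 14π/45 = -0.4848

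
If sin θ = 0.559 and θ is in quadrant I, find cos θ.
cos θ = 0.8292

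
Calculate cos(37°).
cos(37°) = 0.7986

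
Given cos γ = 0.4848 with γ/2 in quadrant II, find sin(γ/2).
sin(γ/2) = ±√((1 - cos γ)/2); positive since γ/2 ∈ QII, so sin(γ/2) = 0.5075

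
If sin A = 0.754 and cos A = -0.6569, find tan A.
tan A = sin A / cos A = -1.148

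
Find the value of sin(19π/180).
sin(19π/180) = 0.3256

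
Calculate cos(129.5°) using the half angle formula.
cos(129.5°) = -√((1 + cos 259°)/2) = -0.6361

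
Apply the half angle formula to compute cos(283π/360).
cos(283π/360) = -√((1 + cos 283π/180)/2) = -0.7826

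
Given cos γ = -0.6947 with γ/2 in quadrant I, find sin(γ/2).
sin(γ/2) = ±√((1 - cos γ)/2); positive since γ/2 ∈ QI, so sin(γ/2) = 0.9205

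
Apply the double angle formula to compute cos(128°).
cos(128°) = cos²64° - sin²64° = -0.6157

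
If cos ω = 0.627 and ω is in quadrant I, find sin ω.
sin ω = 0.779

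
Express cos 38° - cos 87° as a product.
cos 38° - cos 87° = -2 sin(62.5°) sin(-24.5°)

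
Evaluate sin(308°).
sin(308°) = -0.788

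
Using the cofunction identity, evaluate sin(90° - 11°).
sin(90° - 11°) = cos(11°) = 0.9816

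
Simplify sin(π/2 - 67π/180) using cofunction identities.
sin(π/2 - 67π/180) = cos(67π/180)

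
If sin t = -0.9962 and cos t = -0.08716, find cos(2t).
cos(2t) = cos²t - sin²t = -0.9848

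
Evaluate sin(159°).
sin(159°) = 0.3584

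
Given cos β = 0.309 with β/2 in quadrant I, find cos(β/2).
cos(β/2) = ±√((1 + cos β)/2); positive since β/2 ∈ QI, so cos(β/2) = 0.809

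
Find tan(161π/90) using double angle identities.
tan(161π/90) = 2 tan 161π/180 / (1 - tan²161π/180) = -0.7813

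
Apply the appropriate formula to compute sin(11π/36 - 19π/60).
sin(11π/36 - 19π/60) = sin 11π/36 cos 19π/60 - cos 11π/36 sin 19π/60 = -0.0349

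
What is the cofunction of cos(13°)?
cos(13°) = sin(90° - 13°) = sin(77°)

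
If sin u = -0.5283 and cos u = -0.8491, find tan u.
tan u = sin u / cos u = 0.6222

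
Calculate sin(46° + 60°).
sin(46° + 60°) = sin 46° cos 60° + cos 46° sin 60° = 0.9613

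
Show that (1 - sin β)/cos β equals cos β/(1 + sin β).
LHS = (1 - sin β)(1 + sin β) / (cos β(1 + sin β)) = (1 - sin²β) / (cos β(1 + sin β)) = cos²β / (cos β(1 + sin β)) = cos β/(1 + sin β) = RHS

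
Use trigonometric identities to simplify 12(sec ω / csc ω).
12(sec ω / csc ω) = 12(tan ω) (using Reciprocal identities)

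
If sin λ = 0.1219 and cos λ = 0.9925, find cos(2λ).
cos(2λ) = cos²λ - sin²λ = 0.9702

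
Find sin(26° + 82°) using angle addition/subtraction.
sin(26° + 82°) = sin 26° cos 82° + cos 26° sin 82° = 0.9511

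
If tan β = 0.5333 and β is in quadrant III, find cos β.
cos β = -0.8824 (using tan²β + 1 = sec²β)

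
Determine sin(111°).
sin(111°) = 0.9336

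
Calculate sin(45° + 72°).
sin(45° + 72°) = sin 45° cos 72° + cos 45° sin 72° = 0.891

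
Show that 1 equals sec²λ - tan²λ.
RHS = 1/cos²λ - sin²λ/cos²λ = (1 - sin²λ)/cos²λ = cos²λ/cos²λ = 1 = LHS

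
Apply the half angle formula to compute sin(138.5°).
sin(138.5°) = √((1 - cos 277°)/2) = 0.6626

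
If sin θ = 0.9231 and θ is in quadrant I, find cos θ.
cos θ = 0.3846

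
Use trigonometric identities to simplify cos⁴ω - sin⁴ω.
cos⁴ω - sin⁴ω = cos(2ω) (using Factoring + double angle)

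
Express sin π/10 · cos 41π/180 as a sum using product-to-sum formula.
sin π/10 cos 41π/180 = (1/2)[sin(π/10+41π/180) + sin(π/10-41π/180)]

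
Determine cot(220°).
cot(220°) = 1.192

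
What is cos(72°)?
cos(72°) = 0.309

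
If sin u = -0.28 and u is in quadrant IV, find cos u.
cos u = 0.96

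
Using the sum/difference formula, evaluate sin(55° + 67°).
sin(55° + 67°) = sin 55° cos 67° + cos 55° sin 67° = 0.848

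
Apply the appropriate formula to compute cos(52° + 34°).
cos(52° + 34°) = cos 52° cos 34° - sin 52° sin 34° = 0.06976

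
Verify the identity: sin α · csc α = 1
LHS = sin α · (1/sin α) = 1 = RHS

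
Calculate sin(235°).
sin(235°) = -0.8192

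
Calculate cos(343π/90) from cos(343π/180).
cos(343π/90) = cos²343π/180 - sin²343π/180 = 0.829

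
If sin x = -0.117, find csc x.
csc x = 1/sin x = -8.547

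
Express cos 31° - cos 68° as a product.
cos 31° - cos 68° = -2 sin(49.5°) sin(-18.5°)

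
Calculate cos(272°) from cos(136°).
cos(272°) = cos²136° - sin²136° = 0.0349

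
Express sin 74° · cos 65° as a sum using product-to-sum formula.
sin 74° cos 65° = (1/2)[sin(74°+65°) + sin(74°-65°)]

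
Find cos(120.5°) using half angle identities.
cos(120.5°) = -√((1 + cos 241°)/2) = -0.5075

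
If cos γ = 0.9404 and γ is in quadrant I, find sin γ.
sin γ = 0.3401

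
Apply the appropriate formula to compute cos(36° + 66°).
cos(36° + 66°) = cos 36° cos 66° - sin 36° sin 66° = -0.2079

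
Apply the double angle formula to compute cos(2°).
cos(2°) = cos²1° - sin²1° = 0.9994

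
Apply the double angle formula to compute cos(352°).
cos(352°) = cos²176° - sin²176° = 0.9903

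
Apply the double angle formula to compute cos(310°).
cos(310°) = cos²155° - sin²155° = 0.6428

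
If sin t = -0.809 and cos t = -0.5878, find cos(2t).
cos(2t) = cos²t - sin²t = -0.309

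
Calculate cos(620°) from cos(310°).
cos(620°) = 1 - 2sin²310° = -0.1736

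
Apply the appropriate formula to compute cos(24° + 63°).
cos(24° + 63°) = cos 24° cos 63° - sin 24° sin 63° = 0.05234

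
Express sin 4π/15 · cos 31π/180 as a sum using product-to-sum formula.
sin 4π/15 cos 31π/180 = (1/2)[sin(4π/15+31π/180) + sin(4π/15-31π/180)]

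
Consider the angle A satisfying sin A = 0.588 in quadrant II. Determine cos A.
cos A = ±√(1 - sin²A) = -0.8089 (negative in QII)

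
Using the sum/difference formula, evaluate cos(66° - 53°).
cos(66° - 53°) = cos 66° cos 53° + sin 66° sin 53° = 0.9744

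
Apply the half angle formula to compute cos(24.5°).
cos(24.5°) = √((1 + cos 49°)/2) = 0.91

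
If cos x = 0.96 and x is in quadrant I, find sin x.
sin x = 0.28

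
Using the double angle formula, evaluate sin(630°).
sin(630°) = 2 sin 315° cos 315° = -1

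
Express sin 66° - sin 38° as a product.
sin 66° - sin 38° = 2 cos(52°) sin(14°)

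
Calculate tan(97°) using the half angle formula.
tan(97°) = sin 194° / (1 + cos 194°) = -8.144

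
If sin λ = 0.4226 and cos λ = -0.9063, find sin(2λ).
sin(2λ) = 2 sin λ cos λ = -0.766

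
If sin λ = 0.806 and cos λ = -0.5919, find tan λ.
tan λ = sin λ / cos λ = -1.362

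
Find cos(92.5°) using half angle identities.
cos(92.5°) = -√((1 + cos 185°)/2) = -0.04362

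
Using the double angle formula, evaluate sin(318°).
sin(318°) = 2 sin 159° cos 159° = -0.6691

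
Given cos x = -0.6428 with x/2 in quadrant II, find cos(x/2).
cos(x/2) = ±√((1 + cos x)/2); negative since x/2 ∈ QII, so cos(x/2) = -0.4226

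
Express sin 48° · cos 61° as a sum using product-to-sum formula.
sin 48° cos 61° = (1/2)[sin(48°+61°) + sin(48°-61°)]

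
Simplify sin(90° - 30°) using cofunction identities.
sin(90° - 30°) = cos(30°)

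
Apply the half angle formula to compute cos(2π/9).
cos(2π/9) = √((1 + cos 4π/9)/2) = 0.766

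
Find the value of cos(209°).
cos(209°) = -0.8746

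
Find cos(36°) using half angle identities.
cos(36°) = √((1 + cos 72°)/2) = 0.809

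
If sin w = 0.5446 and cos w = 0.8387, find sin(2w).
sin(2w) = 2 sin w cos w = 0.9135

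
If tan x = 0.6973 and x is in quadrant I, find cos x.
cos x = 0.8203 (using tan²x + 1 = sec²x)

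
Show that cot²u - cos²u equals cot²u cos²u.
LHS = cos²u/sin²u - cos²u = cos²u(1/sin²u - 1) = cos²u · (1 - sin²u)/sin²u = cos²u · cos²u/sin²u = cos²u · cot²u = RHS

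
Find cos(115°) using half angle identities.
cos(115°) = -√((1 + cos 230°)/2) = -0.4226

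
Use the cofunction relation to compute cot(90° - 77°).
cot(90° - 77°) = tan(77°) = 4.331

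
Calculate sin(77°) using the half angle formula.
sin(77°) = √((1 - cos 154°)/2) = 0.9744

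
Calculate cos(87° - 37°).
cos(87° - 37°) = cos 87° cos 37° + sin 87° sin 37° = 0.6428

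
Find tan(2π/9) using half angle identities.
tan(2π/9) = sin 4π/9 / (1 + cos 4π/9) = 0.8391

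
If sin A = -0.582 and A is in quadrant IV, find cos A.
cos A = 0.8132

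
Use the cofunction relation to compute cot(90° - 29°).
cot(90° - 29°) = tan(29°) = 0.5543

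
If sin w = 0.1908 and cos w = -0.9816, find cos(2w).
cos(2w) = cos²w - sin²w = 0.9271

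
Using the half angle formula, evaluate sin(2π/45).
sin(2π/45) = √((1 - cos 4π/45)/2) = 0.1392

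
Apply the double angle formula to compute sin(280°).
sin(280°) = 2 sin 140° cos 140° = -0.9848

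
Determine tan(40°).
tan(40°) = 0.8391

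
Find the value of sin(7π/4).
sin(7π/4) = -√2/2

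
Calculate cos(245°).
cos(245°) = -0.4226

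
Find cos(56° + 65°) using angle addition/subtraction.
cos(56° + 65°) = cos 56° cos 65° - sin 56° sin 65° = -0.515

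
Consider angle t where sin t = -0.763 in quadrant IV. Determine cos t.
cos t = √(1 - sin²t) = 0.6464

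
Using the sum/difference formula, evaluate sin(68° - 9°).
sin(68° - 9°) = sin 68° cos 9° - cos 68° sin 9° = 0.8572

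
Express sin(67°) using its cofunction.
sin(67°) = cos(90° - 67°) = cos(23°)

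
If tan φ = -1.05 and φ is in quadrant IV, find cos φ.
cos φ = 0.6897 (using tan²φ + 1 = sec²φ)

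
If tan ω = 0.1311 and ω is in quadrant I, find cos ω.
cos ω = 0.9915 (using tan²ω + 1 = sec²ω)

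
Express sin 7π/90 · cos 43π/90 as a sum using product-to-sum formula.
sin 7π/90 cos 43π/90 = (1/2)[sin(7π/90+43π/90) + sin(7π/90-43π/90)]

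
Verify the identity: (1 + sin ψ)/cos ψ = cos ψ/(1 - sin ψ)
LHS = (1 + sin ψ)(1 - sin ψ) / (cos ψ(1 - sin ψ)) = (1 - sin²ψ) / (cos ψ(1 - sin ψ)) = cos²ψ / (cos ψ(1 - sin ψ)) = cos ψ/(1 - sin ψ) = RHS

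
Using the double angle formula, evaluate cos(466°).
cos(466°) = cos²233° - sin²233° = -0.2756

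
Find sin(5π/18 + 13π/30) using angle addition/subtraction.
sin(5π/18 + 13π/30) = sin 5π/18 cos 13π/30 + cos 5π/18 sin 13π/30 = 0.788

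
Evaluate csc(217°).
csc(217°) = -1.662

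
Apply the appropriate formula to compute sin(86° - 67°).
sin(86° - 67°) = sin 86° cos 67° - cos 86° sin 67° = 0.3256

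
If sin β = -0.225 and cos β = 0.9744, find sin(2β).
sin(2β) = 2 sin β cos β = -0.4385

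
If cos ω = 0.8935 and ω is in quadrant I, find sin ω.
sin ω = 0.4491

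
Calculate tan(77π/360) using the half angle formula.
tan(77π/360) = sin 77π/180 / (1 + cos 77π/180) = 0.7954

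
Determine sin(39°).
sin(39°) = 0.6293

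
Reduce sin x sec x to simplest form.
sin x sec x = tan x (using Reciprocal + quotient)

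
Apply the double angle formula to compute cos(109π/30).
cos(109π/30) = cos²109π/60 - sin²109π/60 = 0.4067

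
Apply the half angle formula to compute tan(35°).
tan(35°) = sin 70° / (1 + cos 70°) = 0.7002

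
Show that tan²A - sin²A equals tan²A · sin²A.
LHS = sin²A/cos²A - sin²A = sin²A(1/cos²A - 1) = sin²A · (1 - cos²A)/cos²A = sin²A · sin²A/cos²A = sin²A · tan²A = RHS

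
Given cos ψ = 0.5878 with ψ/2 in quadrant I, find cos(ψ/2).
cos(ψ/2) = ±√((1 + cos ψ)/2); positive since ψ/2 ∈ QI, so cos(ψ/2) = 0.891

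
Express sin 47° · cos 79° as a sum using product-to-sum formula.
sin 47° cos 79° = (1/2)[sin(47°+79°) + sin(47°-79°)]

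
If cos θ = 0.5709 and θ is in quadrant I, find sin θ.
sin θ = 0.821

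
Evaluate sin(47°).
sin(47°) = 0.7314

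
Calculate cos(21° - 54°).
cos(21° - 54°) = cos 21° cos 54° + sin 21° sin 54° = 0.8387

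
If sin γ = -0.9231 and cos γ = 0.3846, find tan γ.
tan γ = sin γ / cos γ = -2.4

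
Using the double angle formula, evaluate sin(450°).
sin(450°) = 2 sin 225° cos 225° = 1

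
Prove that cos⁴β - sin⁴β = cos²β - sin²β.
LHS = (cos²β - sin²β)(cos²β + sin²β) = (cos²β - sin²β) · 1 = cos²β - sin²β = RHS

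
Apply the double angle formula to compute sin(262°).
sin(262°) = 2 sin 131° cos 131° = -0.9903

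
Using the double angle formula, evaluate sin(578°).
sin(578°) = 2 sin 289° cos 289° = -0.6157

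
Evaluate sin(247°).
sin(247°) = -0.9205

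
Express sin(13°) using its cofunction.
sin(13°) = cos(90° - 13°) = cos(77°)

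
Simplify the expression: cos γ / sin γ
cos γ / sin γ = cot γ (using Quotient identity)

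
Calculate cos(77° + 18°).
cos(77° + 18°) = cos 77° cos 18° - sin 77° sin 18° = -0.08716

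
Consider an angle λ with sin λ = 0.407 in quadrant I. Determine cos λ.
cos λ = √(1 - sin²λ) = 0.9134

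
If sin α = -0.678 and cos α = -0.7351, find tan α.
tan α = sin α / cos α = 0.9223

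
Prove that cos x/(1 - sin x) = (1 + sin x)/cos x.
RHS = (1 + sin x)(1 - sin x) / (cos x(1 - sin x)) = (1 - sin²x) / (cos x(1 - sin x)) = cos²x / (cos x(1 - sin x)) = cos x/(1 - sin x) = LHS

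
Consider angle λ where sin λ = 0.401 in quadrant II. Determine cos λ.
cos λ = ±√(1 - sin²λ) = -0.9161 (negative in QII)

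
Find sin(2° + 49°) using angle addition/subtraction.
sin(2° + 49°) = sin 2° cos 49° + cos 2° sin 49° = 0.7771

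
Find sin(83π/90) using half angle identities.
sin(83π/90) = √((1 - cos 83π/45)/2) = 0.2419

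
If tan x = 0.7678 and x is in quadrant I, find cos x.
cos x = 0.7932 (using tan²x + 1 = sec²x)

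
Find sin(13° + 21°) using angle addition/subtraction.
sin(13° + 21°) = sin 13° cos 21° + cos 13° sin 21° = 0.5592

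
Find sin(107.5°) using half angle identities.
sin(107.5°) = √((1 - cos 215°)/2) = 0.9537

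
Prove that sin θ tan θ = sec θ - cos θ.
RHS = 1/cos θ - cos θ = (1 - cos²θ)/cos θ = sin²θ/cos θ = sin θ · (sin θ/cos θ) = sin θ tan θ = LHS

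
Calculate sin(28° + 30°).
sin(28° + 30°) = sin 28° cos 30° + cos 28° sin 30° = 0.848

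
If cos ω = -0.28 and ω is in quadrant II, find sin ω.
sin ω = 0.96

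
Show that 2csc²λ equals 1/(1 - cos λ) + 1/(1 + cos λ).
RHS = [(1 + cos λ) + (1 - cos λ)] / [(1 - cos λ)(1 + cos λ)] = 2/(1 - cos²λ) = 2/sin²λ = 2csc²λ = LHS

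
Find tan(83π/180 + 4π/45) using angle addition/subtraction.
tan(83π/180 + 4π/45) = (tan 83π/180 + tan 4π/45)/(1 - tan 83π/180 tan 4π/45) = -6.314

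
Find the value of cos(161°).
cos(161°) = -0.9455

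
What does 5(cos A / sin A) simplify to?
5(cos A / sin A) = 5(cot A) (using Quotient identity)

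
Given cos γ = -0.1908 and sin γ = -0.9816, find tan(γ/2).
tan(γ/2) = sin γ / (1 + cos γ) = -1.213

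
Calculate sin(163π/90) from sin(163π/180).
sin(163π/90) = 2 sin 163π/180 cos 163π/180 = -0.5592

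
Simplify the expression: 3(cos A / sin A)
3(cos A / sin A) = 3(cot A) (using Quotient identity)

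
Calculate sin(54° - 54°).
sin(54° - 54°) = sin 54° cos 54° - cos 54° sin 54° = 0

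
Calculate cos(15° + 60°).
cos(15° + 60°) = cos 15° cos 60° - sin 15° sin 60° = (√6-√2)/4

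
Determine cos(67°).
cos(67°) = 0.3907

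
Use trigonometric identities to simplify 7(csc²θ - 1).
7(csc²θ - 1) = 7(cot²θ) (using Pythagorean identity)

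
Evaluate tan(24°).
tan(24°) = 0.4452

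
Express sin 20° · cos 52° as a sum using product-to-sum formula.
sin 20° cos 52° = (1/2)[sin(20°+52°) + sin(20°-52°)]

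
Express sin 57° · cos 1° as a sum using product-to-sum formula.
sin 57° cos 1° = (1/2)[sin(57°+1°) + sin(57°-1°)]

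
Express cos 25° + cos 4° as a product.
cos 25° + cos 4° = 2 cos(14.5°) cos(10.5°)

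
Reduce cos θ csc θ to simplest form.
cos θ csc θ = cot θ (using Reciprocal + quotient)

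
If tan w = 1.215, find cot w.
cot w = 1/tan w = 0.823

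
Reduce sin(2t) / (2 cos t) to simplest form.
sin(2t) / (2 cos t) = sin t (using Double angle)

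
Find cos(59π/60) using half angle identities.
cos(59π/60) = -√((1 + cos 59π/30)/2) = -0.9986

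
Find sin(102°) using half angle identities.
sin(102°) = √((1 - cos 204°)/2) = 0.9781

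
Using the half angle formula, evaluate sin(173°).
sin(173°) = √((1 - cos 346°)/2) = 0.1219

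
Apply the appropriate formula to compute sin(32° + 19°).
sin(32° + 19°) = sin 32° cos 19° + cos 32° sin 19° = 0.7771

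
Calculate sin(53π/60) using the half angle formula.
sin(53π/60) = √((1 - cos 53π/30)/2) = 0.3584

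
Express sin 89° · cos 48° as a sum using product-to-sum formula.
sin 89° cos 48° = (1/2)[sin(89°+48°) + sin(89°-48°)]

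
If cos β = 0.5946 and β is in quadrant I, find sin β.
sin β = 0.804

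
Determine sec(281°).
sec(281°) = 5.241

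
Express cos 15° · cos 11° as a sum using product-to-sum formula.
cos 15° cos 11° = (1/2)[cos(15°-11°) + cos(15°+11°)]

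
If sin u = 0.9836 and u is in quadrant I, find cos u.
cos u = 0.1804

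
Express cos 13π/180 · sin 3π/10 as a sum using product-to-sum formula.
cos 13π/180 sin 3π/10 = (1/2)[sin(13π/180+3π/10) - sin(13π/180-3π/10)]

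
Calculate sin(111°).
sin(111°) = 0.9336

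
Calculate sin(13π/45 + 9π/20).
sin(13π/45 + 9π/20) = sin 13π/45 cos 9π/20 + cos 13π/45 sin 9π/20 = 0.7314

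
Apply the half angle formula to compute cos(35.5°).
cos(35.5°) = √((1 + cos 71°)/2) = 0.8141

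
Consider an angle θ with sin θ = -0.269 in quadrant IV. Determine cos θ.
cos θ = √(1 - sin²θ) = 0.9631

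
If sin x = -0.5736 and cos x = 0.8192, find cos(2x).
cos(2x) = cos²x - sin²x = 0.3421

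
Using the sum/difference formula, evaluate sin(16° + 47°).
sin(16° + 47°) = sin 16° cos 47° + cos 16° sin 47° = 0.891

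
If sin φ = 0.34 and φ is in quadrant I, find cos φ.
cos φ = 0.9404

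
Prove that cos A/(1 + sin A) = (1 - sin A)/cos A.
RHS = (1 - sin A)(1 + sin A) / (cos A(1 + sin A)) = (1 - sin²A) / (cos A(1 + sin A)) = cos²A / (cos A(1 + sin A)) = cos A/(1 + sin A) = LHS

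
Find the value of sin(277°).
sin(277°) = -0.9925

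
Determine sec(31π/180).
sec(31π/180) = 1.167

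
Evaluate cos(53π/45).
cos(53π/45) = -0.848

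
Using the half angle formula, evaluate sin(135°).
sin(135°) = √((1 - cos 270°)/2) = √2/2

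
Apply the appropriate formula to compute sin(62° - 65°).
sin(62° - 65°) = sin 62° cos 65° - cos 62° sin 65° = -0.05234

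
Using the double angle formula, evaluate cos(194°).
cos(194°) = cos²97° - sin²97° = -0.9703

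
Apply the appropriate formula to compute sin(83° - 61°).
sin(83° - 61°) = sin 83° cos 61° - cos 83° sin 61° = 0.3746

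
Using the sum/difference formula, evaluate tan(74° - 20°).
tan(74° - 20°) = (tan 74° - tan 20°)/(1 + tan 74° tan 20°) = 1.376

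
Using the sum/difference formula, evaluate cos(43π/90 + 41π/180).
cos(43π/90 + 41π/180) = cos 43π/90 cos 41π/180 - sin 43π/90 sin 41π/180 = -0.6018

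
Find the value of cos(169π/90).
cos(169π/90) = 0.9272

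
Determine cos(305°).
cos(305°) = 0.5736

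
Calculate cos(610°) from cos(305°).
cos(610°) = cos²305° - sin²305° = -0.342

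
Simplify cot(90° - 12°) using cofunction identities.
cot(90° - 12°) = tan(12°)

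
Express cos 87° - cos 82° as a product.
cos 87° - cos 82° = -2 sin(84.5°) sin(2.5°)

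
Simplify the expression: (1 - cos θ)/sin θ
(1 - cos θ)/sin θ = tan(θ/2) (using Half angle)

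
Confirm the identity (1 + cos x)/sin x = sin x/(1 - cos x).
RHS = sin x(1 + cos x) / ((1 - cos x)(1 + cos x)) = sin x(1 + cos x) / (1 - cos²x) = sin x(1 + cos x) / sin²x = (1 + cos x)/sin x = LHS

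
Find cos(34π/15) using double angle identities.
cos(34π/15) = cos²17π/15 - sin²17π/15 = 0.6691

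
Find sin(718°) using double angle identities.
sin(718°) = 2 sin 359° cos 359° = -0.0349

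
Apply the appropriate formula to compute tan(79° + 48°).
tan(79° + 48°) = (tan 79° + tan 48°)/(1 - tan 79° tan 48°) = -1.327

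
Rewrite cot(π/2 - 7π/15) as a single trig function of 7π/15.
cot(π/2 - 7π/15) = tan(7π/15)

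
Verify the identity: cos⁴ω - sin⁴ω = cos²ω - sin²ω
LHS = (cos²ω - sin²ω)(cos²ω + sin²ω) = (cos²ω - sin²ω) · 1 = cos²ω - sin²ω = RHS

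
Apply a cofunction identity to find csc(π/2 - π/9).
csc(π/2 - π/9) = sec(π/9) = 1.064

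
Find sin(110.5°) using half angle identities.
sin(110.5°) = √((1 - cos 221°)/2) = 0.9367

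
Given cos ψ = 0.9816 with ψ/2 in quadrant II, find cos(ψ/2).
cos(ψ/2) = ±√((1 + cos ψ)/2); negative since ψ/2 ∈ QII, so cos(ψ/2) = -0.9954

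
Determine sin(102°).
sin(102°) = 0.9781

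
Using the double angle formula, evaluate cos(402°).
cos(402°) = 2cos²201° - 1 = 0.7431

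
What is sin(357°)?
sin(357°) = -0.05234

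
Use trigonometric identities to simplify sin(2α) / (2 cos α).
sin(2α) / (2 cos α) = sin α (using Double angle)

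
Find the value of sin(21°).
sin(21°) = 0.3584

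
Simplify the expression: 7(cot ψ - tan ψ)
7(cot ψ - tan ψ) = 7(2 cot(2ψ)) (using Double angle)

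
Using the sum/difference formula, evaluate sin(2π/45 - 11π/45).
sin(2π/45 - 11π/45) = sin 2π/45 cos 11π/45 - cos 2π/45 sin 11π/45 = -0.5878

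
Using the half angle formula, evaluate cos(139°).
cos(139°) = -√((1 + cos 278°)/2) = -0.7547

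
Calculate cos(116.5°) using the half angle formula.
cos(116.5°) = -√((1 + cos 233°)/2) = -0.4462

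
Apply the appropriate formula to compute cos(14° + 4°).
cos(14° + 4°) = cos 14° cos 4° - sin 14° sin 4° = 0.9511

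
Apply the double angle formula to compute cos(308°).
cos(308°) = cos²154° - sin²154° = 0.6157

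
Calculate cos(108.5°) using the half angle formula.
cos(108.5°) = -√((1 + cos 217°)/2) = -0.3173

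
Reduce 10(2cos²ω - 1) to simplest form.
10(2cos²ω - 1) = 10(cos(2ω)) (using Double angle)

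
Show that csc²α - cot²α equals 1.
LHS = 1/sin²α - cos²α/sin²α = (1 - cos²α)/sin²α = sin²α/sin²α = 1 = RHS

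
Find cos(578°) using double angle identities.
cos(578°) = cos²289° - sin²289° = -0.788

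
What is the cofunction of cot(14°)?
cot(14°) = tan(90° - 14°) = tan(76°)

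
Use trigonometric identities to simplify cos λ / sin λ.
cos λ / sin λ = cot λ (using Quotient identity)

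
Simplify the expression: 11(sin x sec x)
11(sin x sec x) = 11(tan x) (using Reciprocal + quotient)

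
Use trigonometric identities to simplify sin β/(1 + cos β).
sin β/(1 + cos β) = tan(β/2) (using Half angle)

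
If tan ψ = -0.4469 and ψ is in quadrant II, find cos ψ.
cos ψ = -0.913 (using tan²ψ + 1 = sec²ψ)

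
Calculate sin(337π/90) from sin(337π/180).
sin(337π/90) = 2 sin 337π/180 cos 337π/180 = -0.7193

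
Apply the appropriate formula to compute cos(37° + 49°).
cos(37° + 49°) = cos 37° cos 49° - sin 37° sin 49° = 0.06976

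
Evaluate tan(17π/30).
tan(17π/30) = -4.705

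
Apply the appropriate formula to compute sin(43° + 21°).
sin(43° + 21°) = sin 43° cos 21° + cos 43° sin 21° = 0.8988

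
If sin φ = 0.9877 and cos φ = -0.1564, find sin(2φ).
sin(2φ) = 2 sin φ cos φ = -0.309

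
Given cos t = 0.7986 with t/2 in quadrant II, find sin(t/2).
sin(t/2) = ±√((1 - cos t)/2); positive since t/2 ∈ QII, so sin(t/2) = 0.3173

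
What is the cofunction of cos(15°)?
cos(15°) = sin(90° - 15°) = sin(75°)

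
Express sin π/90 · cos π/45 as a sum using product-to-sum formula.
sin π/90 cos π/45 = (1/2)[sin(π/90+π/45) + sin(π/90-π/45)]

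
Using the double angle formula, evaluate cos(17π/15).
cos(17π/15) = cos²17π/30 - sin²17π/30 = -0.9135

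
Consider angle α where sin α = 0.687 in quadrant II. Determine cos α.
cos α = ±√(1 - sin²α) = -0.7267 (negative in QII)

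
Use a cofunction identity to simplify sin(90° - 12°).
sin(90° - 12°) = cos(12°)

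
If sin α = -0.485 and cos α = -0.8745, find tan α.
tan α = sin α / cos α = 0.5546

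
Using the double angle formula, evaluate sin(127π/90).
sin(127π/90) = 2 sin 127π/180 cos 127π/180 = -0.9613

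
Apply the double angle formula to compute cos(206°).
cos(206°) = cos²103° - sin²103° = -0.8988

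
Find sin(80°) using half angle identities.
sin(80°) = √((1 - cos 160°)/2) = 0.9848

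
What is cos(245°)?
cos(245°) = -0.4226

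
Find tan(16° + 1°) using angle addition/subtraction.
tan(16° + 1°) = (tan 16° + tan 1°)/(1 - tan 16° tan 1°) = 0.3057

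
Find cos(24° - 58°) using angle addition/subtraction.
cos(24° - 58°) = cos 24° cos 58° + sin 24° sin 58° = 0.829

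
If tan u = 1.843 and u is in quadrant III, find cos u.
cos u = -0.4769 (using tan²u + 1 = sec²u)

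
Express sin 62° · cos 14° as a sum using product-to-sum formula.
sin 62° cos 14° = (1/2)[sin(62°+14°) + sin(62°-14°)]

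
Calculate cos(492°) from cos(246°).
cos(492°) = cos²246° - sin²246° = -0.6691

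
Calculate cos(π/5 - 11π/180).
cos(π/5 - 11π/180) = cos π/5 cos 11π/180 + sin π/5 sin 11π/180 = 0.9063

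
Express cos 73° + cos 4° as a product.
cos 73° + cos 4° = 2 cos(38.5°) cos(34.5°)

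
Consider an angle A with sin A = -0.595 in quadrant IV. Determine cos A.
cos A = √(1 - sin²A) = 0.8037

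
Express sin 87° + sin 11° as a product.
sin 87° + sin 11° = 2 sin(49°) cos(38°)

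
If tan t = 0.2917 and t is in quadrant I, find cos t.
cos t = 0.96 (using tan²t + 1 = sec²t)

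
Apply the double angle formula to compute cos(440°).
cos(440°) = 2cos²220° - 1 = 0.1736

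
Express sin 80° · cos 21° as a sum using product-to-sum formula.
sin 80° cos 21° = (1/2)[sin(80°+21°) + sin(80°-21°)]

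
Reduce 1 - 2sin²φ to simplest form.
1 - 2sin²φ = cos(2φ) (using Double angle)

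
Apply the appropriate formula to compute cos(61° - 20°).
cos(61° - 20°) = cos 61° cos 20° + sin 61° sin 20° = 0.7547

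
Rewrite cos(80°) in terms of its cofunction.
cos(80°) = sin(90° - 80°) = sin(10°)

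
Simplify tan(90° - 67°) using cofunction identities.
tan(90° - 67°) = cot(67°)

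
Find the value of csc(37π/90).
csc(37π/90) = 1.04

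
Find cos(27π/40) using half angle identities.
cos(27π/40) = -√((1 + cos 27π/20)/2) = -0.5225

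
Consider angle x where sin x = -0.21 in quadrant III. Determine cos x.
cos x = ±√(1 - sin²x) = -0.9777 (negative in QIII)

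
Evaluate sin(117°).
sin(117°) = 0.891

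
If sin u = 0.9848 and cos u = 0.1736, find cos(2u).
cos(2u) = cos²u - sin²u = -0.9397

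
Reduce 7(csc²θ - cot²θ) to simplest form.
7(csc²θ - cot²θ) = 7 (using Pythagorean identity)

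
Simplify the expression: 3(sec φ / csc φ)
3(sec φ / csc φ) = 3(tan φ) (using Reciprocal identities)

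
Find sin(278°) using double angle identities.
sin(278°) = 2 sin 139° cos 139° = -0.9903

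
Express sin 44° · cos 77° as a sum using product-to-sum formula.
sin 44° cos 77° = (1/2)[sin(44°+77°) + sin(44°-77°)]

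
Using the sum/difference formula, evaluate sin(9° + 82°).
sin(9° + 82°) = sin 9° cos 82° + cos 9° sin 82° = 0.9998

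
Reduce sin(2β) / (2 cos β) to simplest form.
sin(2β) / (2 cos β) = sin β (using Double angle)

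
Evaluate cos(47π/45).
cos(47π/45) = -0.9903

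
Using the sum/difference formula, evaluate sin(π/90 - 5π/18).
sin(π/90 - 5π/18) = sin π/90 cos 5π/18 - cos π/90 sin 5π/18 = -0.7431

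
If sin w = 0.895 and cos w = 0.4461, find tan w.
tan w = sin w / cos w = 2.006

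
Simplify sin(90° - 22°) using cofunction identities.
sin(90° - 22°) = cos(22°)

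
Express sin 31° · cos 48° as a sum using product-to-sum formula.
sin 31° cos 48° = (1/2)[sin(31°+48°) + sin(31°-48°)]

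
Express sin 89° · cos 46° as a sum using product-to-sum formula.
sin 89° cos 46° = (1/2)[sin(89°+46°) + sin(89°-46°)]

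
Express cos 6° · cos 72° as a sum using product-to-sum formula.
cos 6° cos 72° = (1/2)[cos(6°-72°) + cos(6°+72°)]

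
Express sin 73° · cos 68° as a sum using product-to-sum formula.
sin 73° cos 68° = (1/2)[sin(73°+68°) + sin(73°-68°)]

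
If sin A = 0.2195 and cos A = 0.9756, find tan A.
tan A = sin A / cos A = 0.225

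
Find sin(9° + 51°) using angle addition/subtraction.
sin(9° + 51°) = sin 9° cos 51° + cos 9° sin 51° = √3/2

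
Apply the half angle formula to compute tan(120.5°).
tan(120.5°) = sin 241° / (1 + cos 241°) = -1.698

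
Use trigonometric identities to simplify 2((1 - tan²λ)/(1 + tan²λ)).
2((1 - tan²λ)/(1 + tan²λ)) = 2(cos(2λ)) (using Double angle)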